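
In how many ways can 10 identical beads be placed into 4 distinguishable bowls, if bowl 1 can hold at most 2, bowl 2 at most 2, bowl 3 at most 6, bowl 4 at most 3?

Without the upper bounds there are C(13,3) = 286 ways to split 10 among 4 bowls.
Subtract solutions that violate a single cap (substitute x_i' = x_i − (cap_i+1)): x_1 ≥ 3 gives C(10,3) = 120; x_2 ≥ 3 gives C(10,3) = 120; x_3 ≥ 7 gives C(6,3) = 20; x_4 ≥ 4 gives C(9,3) = 84. Together 344.
Add back pairs where two caps are both exceeded: 35 + 1 + 20 + 1 + 20 + 0 = 77.
Subtract triples: 0 + 1 + 0 + 0 = 1.
By inclusion–exclusion the count is 286 − 344 + 77 − 1 = 18.

18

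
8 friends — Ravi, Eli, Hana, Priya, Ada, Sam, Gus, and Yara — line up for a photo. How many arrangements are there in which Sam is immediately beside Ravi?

Place the 6 others and the Sam-Ravi pair as 7 objects in a line; the pair has 2 internal arrangements.
So the count is 2·(7)! = 10080.

10080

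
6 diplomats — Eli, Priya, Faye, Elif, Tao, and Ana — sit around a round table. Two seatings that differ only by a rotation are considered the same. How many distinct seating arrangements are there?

Around a circle, 6 distinct people have 6!/6 = (5)! = 120 rotationally distinct seatings.

120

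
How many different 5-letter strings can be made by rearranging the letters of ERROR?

20

Letter multiplicities in ERROR: E×1, O×1, R×3.
So there are 5! / (3!) = 20 distinguishable arrangements.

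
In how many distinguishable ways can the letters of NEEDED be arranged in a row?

The 6 letters of NEEDED have repeats: D appearing twice and E appearing 3 times.
So there are 6! / (3!·2!) = 60 distinguishable arrangements.

60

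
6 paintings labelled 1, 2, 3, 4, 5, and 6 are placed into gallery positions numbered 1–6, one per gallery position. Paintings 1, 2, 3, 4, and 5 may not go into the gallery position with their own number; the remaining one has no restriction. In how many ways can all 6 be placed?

Let Aᵢ (for 1 ≤ i ≤ 5) be the placements that put painting i in its forbidden gallery position. Any j of these fix j positions, leaving (6−j)! ways to fill the rest, and there are C(5,j) ways to pick which j.
By inclusion–exclusion, the number of valid placements is Σ_{j=0}^{5} (−1)^j C(5,j)·(6−j)!.
Computing: 720 − 600 + 240 − 60 + 10 − 1 = 309.

309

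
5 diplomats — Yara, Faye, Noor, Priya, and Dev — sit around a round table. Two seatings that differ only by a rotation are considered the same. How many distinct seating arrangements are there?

24

Around a circle, 5 distinct people have 5!/5 = (4)! = 24 rotationally distinct seatings.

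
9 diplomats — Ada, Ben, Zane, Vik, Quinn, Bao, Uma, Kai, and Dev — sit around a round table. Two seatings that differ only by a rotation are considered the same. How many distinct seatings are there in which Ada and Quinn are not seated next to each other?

30240

Without the restriction there are (8)! = 40320 seatings.
Those with Ada next to Quinn: fuse the pair into one unit and seat 8 units around a circle — 2·(7)! = 10080.
Subtracting, 40320 − 10080 = 30240.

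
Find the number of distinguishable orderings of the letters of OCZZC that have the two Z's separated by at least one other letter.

18

There are 5!/(2!·2!) = 30 arrangements of OCZZC in total.
If the two Z's are adjacent, glue them into one block, leaving 4 items to arrange: (4)!/(2!) = 12 ways.
Hence 30 − 12 = 18.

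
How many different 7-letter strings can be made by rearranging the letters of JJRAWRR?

420

Letter multiplicities in JJRAWRR: A×1, J×2, R×3, W×1.
Dividing 7! = 5040 by 3!·2! = 12 for the repeated letters gives 420.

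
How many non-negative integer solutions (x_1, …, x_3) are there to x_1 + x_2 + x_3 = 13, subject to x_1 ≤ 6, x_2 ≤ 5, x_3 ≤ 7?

Without the upper bounds there are C(15,2) = 105 ways to split 13 among 3 variables.
Subtract solutions that violate a single cap (substitute x_i' = x_i − (cap_i+1)): x_1 ≥ 7 gives C(8,2) = 28; x_2 ≥ 6 gives C(9,2) = 36; x_3 ≥ 8 gives C(7,2) = 21. Together 85.
Add back pairs where two caps are both exceeded: 1 + 0 + 0 = 1.
By inclusion–exclusion the count is 105 − 85 + 1 = 21.

21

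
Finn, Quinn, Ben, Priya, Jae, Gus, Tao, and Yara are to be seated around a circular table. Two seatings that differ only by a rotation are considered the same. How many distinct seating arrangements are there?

Fix one person's seat to break rotational symmetry; the remaining 7 people can be arranged in (7)! = 5040 ways.

5040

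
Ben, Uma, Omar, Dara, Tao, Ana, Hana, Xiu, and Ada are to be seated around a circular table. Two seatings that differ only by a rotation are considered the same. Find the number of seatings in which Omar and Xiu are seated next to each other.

Treat {Omar, Xiu} as one unit (2 internal orders) and seat the resulting 8 units around the table: (7)! circular arrangements.
So 2 × (7)! = 2 × 5040 = 10080.

10080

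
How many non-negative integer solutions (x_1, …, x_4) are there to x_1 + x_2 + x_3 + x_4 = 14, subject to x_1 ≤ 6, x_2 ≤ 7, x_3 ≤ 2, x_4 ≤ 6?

83

Ignoring the caps, the number of non-negative solutions to x_1+…+x_4 = 14 is C(17,3) = 680.
Subtract solutions that violate a single cap (substitute x_i' = x_i − (cap_i+1)): x_1 ≥ 7 gives C(10,3) = 120; x_2 ≥ 8 gives C(9,3) = 84; x_3 ≥ 3 gives C(14,3) = 364; x_4 ≥ 7 gives C(10,3) = 120. Together 688.
Add back pairs where two caps are both exceeded: 0 + 35 + 1 + 20 + 0 + 35 = 91.
By inclusion–exclusion the count is 680 − 688 + 91 = 83.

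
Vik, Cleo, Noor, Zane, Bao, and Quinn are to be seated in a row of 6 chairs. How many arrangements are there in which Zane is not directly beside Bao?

Of the 6! = 720 arrangements, those with Zane and Bao adjacent number 2 × 5! = 240 (treat the pair as a block with 2 internal orders).
Complementary counting: 720 − 240 = 480.

480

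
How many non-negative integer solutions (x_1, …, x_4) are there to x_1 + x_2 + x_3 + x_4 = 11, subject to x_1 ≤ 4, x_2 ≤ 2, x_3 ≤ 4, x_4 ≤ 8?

65

Without the upper bounds there are C(14,3) = 364 ways to split 11 among 4 variables.
Subtract solutions that violate a single cap (substitute x_i' = x_i − (cap_i+1)): x_1 ≥ 5 gives C(9,3) = 84; x_2 ≥ 3 gives C(11,3) = 165; x_3 ≥ 5 gives C(9,3) = 84; x_4 ≥ 9 gives C(5,3) = 10. Together 343.
Add back pairs where two caps are both exceeded: 20 + 4 + 0 + 20 + 0 + 0 = 44.
By inclusion–exclusion the count is 364 − 343 + 44 = 65.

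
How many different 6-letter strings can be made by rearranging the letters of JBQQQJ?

The 6 letters of JBQQQJ have repeats: J appearing twice and Q appearing 3 times.
So there are 6! / (3!·2!) = 60 distinguishable arrangements.

60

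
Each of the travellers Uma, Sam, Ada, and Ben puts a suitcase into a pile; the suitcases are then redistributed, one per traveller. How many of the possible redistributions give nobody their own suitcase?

Let Aᵢ be the assignments in which traveller i gets their own suitcase. We want the size of the complement of A₁∪…∪A_4.
By inclusion–exclusion this is Σ_{j=0}^{4} (−1)^j C(4,j)·(4−j)!.
Computing: 24 − 24 + 12 − 4 + 1 = 9.

9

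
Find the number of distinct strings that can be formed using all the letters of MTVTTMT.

MTVTTMT has 7 letters with M appearing twice and T appearing 4 times.
So there are 7! / (4!·2!) = 105 distinguishable arrangements.

105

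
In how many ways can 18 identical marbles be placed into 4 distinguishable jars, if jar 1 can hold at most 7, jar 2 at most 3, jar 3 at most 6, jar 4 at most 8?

Without the upper bounds there are C(21,3) = 1330 ways to split 18 among 4 jars.
Subtract solutions that violate a single cap (substitute x_i' = x_i − (cap_i+1)): x_1 ≥ 8 gives C(13,3) = 286; x_2 ≥ 4 gives C(17,3) = 680; x_3 ≥ 7 gives C(14,3) = 364; x_4 ≥ 9 gives C(12,3) = 220. Together 1550.
Add back pairs where two caps are both exceeded: 84 + 20 + 4 + 120 + 56 + 10 = 294.
By inclusion–exclusion the count is 1330 − 1550 + 294 = 74.

74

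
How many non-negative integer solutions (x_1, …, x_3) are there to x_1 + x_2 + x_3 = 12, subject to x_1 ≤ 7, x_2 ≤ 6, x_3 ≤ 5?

27

Without the upper bounds there are C(14,2) = 91 ways to split 12 among 3 variables.
Subtract solutions that violate a single cap (substitute x_i' = x_i − (cap_i+1)): x_1 ≥ 8 gives C(6,2) = 15; x_2 ≥ 7 gives C(7,2) = 21; x_3 ≥ 6 gives C(8,2) = 28. Together 64.
No two caps can be exceeded simultaneously, so the pair terms are all 0.
By inclusion–exclusion the count is 91 − 64 + 0 = 27.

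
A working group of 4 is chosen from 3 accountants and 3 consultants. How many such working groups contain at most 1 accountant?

3

Split by how many accountants are chosen (0 through 1).
Sum: C(3,0)·C(3,4) + C(3,1)·C(3,3) = 0 + 3 = 3.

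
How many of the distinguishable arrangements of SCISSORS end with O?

Fix O in the last position and arrange the remaining 7 letters.
Those 7 letters have S appearing 4 times, giving (7)!/(4!) = 210.

210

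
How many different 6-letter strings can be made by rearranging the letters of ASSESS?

30

ASSESS has 6 letters with S appearing 4 times.
The number of distinct arrangements is 6!/(4!) = 720/24 = 30.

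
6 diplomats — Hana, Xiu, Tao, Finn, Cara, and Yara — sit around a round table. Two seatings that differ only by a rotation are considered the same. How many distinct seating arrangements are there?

Seat Hana anywhere (absorbing the rotational symmetry), then permute the other 5: (5)! = 120.

120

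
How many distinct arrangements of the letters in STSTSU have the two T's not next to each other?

40

There are 6!/(3!·2!) = 60 arrangements of STSTSU in total.
If the two T's are adjacent, glue them into one block, leaving 5 items to arrange: (5)!/(3!) = 20 ways.
Subtracting, 60 − 20 = 40 arrangements keep the T's apart.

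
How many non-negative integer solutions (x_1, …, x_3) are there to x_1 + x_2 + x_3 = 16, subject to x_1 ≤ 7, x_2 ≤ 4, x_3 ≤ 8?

10

By stars and bars, unrestricted non-negative solutions to x_1+…+x_3 = 16 number C(16+2,2) = 153.
Subtract solutions that violate a single cap (substitute x_i' = x_i − (cap_i+1)): x_1 ≥ 8 gives C(10,2) = 45; x_2 ≥ 5 gives C(13,2) = 78; x_3 ≥ 9 gives C(9,2) = 36. Together 159.
Add back pairs where two caps are both exceeded: 10 + 0 + 6 = 16.
By inclusion–exclusion the count is 153 − 159 + 16 = 10.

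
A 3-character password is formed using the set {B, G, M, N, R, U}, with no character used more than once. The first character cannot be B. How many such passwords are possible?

100

The first character has 6−1 = 5 choices (anything except B).
The remaining 2 characters are filled from the other 5 symbols without repetition: 5 × 4 = 20.
Total: 5 × 20 = 100.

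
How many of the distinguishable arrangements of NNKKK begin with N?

4

With the first slot taken by N, it remains to arrange the other 4 letters (NKKK).
Those 4 letters have K appearing 3 times, giving (4)!/(3!) = 4.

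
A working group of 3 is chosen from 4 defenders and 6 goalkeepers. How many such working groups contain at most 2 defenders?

116

Split by how many defenders are chosen (0 through 2).
Sum: C(4,0)·C(6,3) + C(4,1)·C(6,2) + C(4,2)·C(6,1) = 20 + 60 + 36 = 116.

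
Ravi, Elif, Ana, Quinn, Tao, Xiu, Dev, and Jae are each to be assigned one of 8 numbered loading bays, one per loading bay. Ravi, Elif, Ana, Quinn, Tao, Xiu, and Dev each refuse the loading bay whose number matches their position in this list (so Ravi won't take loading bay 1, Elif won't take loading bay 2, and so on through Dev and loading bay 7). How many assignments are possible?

Let Aᵢ (for 1 ≤ i ≤ 7) be the placements that put person i in their forbidden loading bay. Any j of these fix j positions, leaving (8−j)! ways to fill the rest, and there are C(7,j) ways to pick which j.
By inclusion–exclusion, the number of valid placements is Σ_{j=0}^{7} (−1)^j C(7,j)·(8−j)!.
Computing: 40320 − 35280 + 15120 − 4200 + 840 − 126 + 14 − 1 = 16687.

16687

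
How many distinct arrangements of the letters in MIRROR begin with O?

With the first slot taken by O, it remains to arrange the other 5 letters (MIRRR).
Those 5 letters have R appearing 3 times, giving (5)!/(3!) = 20.

20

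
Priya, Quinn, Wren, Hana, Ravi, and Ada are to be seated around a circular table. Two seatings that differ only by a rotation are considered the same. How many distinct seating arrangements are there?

Seat Priya anywhere (absorbing the rotational symmetry), then permute the other 5: (5)! = 120.

120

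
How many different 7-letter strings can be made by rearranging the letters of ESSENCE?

The 7 letters of ESSENCE have repeats: E appearing 3 times and S appearing twice.
So there are 7! / (3!·2!) = 420 distinguishable arrangements.

420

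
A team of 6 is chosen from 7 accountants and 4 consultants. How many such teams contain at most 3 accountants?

Split by how many accountants are chosen (0 through 3).
Sum: C(7,0)·C(4,6) + C(7,1)·C(4,5) + C(7,2)·C(4,4) + C(7,3)·C(4,3) = 0 + 0 + 21 + 140 = 161.

161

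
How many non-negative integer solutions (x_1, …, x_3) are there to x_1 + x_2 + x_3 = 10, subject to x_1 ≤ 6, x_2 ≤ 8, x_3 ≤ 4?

32

Without the upper bounds there are C(12,2) = 66 ways to split 10 among 3 variables.
Subtract solutions that violate a single cap (substitute x_i' = x_i − (cap_i+1)): x_1 ≥ 7 gives C(5,2) = 10; x_2 ≥ 9 gives C(3,2) = 3; x_3 ≥ 5 gives C(7,2) = 21. Together 34.
No two caps can be exceeded simultaneously, so the pair terms are all 0.
By inclusion–exclusion the count is 66 − 34 + 0 = 32.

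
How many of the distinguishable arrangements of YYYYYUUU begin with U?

With the first slot taken by U, it remains to arrange the other 7 letters (YYYYYUU).
Those 7 letters have U appearing twice and Y appearing 5 times, giving (7)!/(5!·2!) = 21.

21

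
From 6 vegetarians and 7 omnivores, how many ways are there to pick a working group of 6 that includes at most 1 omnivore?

43

Split by how many omnivores are chosen (0 through 1).
Sum: C(7,0)·C(6,6) + C(7,1)·C(6,5) = 1 + 42 = 43.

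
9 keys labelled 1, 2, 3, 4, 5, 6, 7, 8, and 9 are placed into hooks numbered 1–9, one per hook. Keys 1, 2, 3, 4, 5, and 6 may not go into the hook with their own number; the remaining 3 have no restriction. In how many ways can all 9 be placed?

Let Aᵢ (for 1 ≤ i ≤ 6) be the placements that put key i in its forbidden hook. Any j of these fix j positions, leaving (9−j)! ways to fill the rest, and there are C(6,j) ways to pick which j.
By inclusion–exclusion, the number of valid placements is Σ_{j=0}^{6} (−1)^j C(6,j)·(9−j)!.
Computing: 362880 − 241920 + 75600 − 14400 + 1800 − 144 + 6 = 183822.

183822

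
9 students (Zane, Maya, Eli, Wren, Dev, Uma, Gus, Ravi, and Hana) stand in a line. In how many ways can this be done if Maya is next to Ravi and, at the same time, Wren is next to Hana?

20160

Treat {Maya,Ravi} as one block (2 orders) and {Wren,Hana} as another (2 orders).
That leaves 7 units to arrange: 2 × 2 × 7! = 4 × 5040 = 20160.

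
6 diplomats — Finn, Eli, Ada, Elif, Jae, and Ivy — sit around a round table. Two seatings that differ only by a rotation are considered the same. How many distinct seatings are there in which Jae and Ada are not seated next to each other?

72

Without the restriction there are (5)! = 120 seatings.
Those with Jae next to Ada: fuse the pair into one unit and seat 5 units around a circle — 2·(4)! = 48.
Subtracting, 120 − 48 = 72.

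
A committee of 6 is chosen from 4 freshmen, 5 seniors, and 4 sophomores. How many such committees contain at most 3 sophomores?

Split by how many sophomores are chosen (0 through 3).
Sum: C(4,0)·C(9,6) + C(4,1)·C(9,5) + C(4,2)·C(9,4) + C(4,3)·C(9,3) = 84 + 504 + 756 + 336 = 1680.

1680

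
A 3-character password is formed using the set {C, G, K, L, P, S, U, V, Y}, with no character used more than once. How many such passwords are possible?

This is a permutation of 3 out of 9: P(9,3) = 9!/6!.
That product is 9 × 8 × 7 = 504.

504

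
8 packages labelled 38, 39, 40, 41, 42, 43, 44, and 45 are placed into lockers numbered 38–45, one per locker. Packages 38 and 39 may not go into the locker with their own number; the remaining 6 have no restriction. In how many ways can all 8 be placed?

30960

Let Aᵢ (for i ∈ {38, 39}) be the placements that put package i in its forbidden locker. Any j of these fix j positions, leaving (8−j)! ways to fill the rest, and there are C(2,j) ways to pick which j.
By inclusion–exclusion, the number of valid placements is Σ_{j=0}^{2} (−1)^j C(2,j)·(8−j)!.
Computing: 40320 − 10080 + 720 = 30960.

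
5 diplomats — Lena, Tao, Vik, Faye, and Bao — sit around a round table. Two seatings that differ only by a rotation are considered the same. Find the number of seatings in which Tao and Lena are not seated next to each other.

12

Without the restriction there are (4)! = 24 seatings.
Those with Tao next to Lena: fuse the pair into one unit and seat 4 units around a circle — 2·(3)! = 12.
Subtracting, 24 − 12 = 12.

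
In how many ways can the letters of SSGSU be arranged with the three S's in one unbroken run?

Treat the 3 copies of S as a single block. The multiset to arrange is then {SSS, G, U}, 3 items in all.
All 3 items are distinct, so there are (3)! = 6 arrangements.

6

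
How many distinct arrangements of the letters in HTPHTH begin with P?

Fix P in the first position and arrange the remaining 5 letters.
Those 5 letters have H appearing 3 times and T appearing twice, giving (5)!/(3!·2!) = 10.

10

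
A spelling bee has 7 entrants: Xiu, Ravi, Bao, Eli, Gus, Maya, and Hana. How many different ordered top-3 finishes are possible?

210

This is an ordered selection of 3 from 7: P(7,3).
That gives 7 × 6 × 5 = 210.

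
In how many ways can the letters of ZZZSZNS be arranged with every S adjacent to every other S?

30

Treat the 2 copies of S as a single block. The multiset to arrange is then {SS, N, Z, Z, Z, Z}, 6 items in all.
That gives (6)!/(4!) = 30 arrangements.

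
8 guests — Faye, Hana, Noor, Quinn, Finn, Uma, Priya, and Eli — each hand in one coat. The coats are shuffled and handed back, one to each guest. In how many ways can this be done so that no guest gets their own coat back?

Count assignments avoiding every fixed point. For any j of the 8 guests fixed to their own coat, the other 8−j can be arranged in (8−j)! ways.
By inclusion–exclusion this is Σ_{j=0}^{8} (−1)^j C(8,j)·(8−j)!.
Computing: 40320 − 40320 + 20160 − 6720 + 1680 − 336 + 56 − 8 + 1 = 14833.

14833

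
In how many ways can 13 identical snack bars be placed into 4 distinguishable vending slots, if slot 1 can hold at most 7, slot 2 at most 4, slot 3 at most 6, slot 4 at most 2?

60

Ignoring the caps, the number of non-negative solutions to x_1+…+x_4 = 13 is C(16,3) = 560.
Subtract solutions that violate a single cap (substitute x_i' = x_i − (cap_i+1)): x_1 ≥ 8 gives C(8,3) = 56; x_2 ≥ 5 gives C(11,3) = 165; x_3 ≥ 7 gives C(9,3) = 84; x_4 ≥ 3 gives C(13,3) = 286. Together 591.
Add back pairs where two caps are both exceeded: 1 + 0 + 10 + 4 + 56 + 20 = 91.
By inclusion–exclusion the count is 560 − 591 + 91 = 60.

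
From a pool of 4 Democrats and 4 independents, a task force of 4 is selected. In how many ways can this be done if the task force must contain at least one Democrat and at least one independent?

With no constraint there are C(8,4) = 70 possible selections.
Subtract selections that omit an entire group: no Democrats → C(4,4) = 1; no independents → C(4,4) = 1.
Both groups omitted at once is impossible, so 70 − 2 = 68.

68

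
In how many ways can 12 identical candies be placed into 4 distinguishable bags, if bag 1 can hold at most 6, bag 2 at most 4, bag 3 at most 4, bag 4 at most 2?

Without the upper bounds there are C(15,3) = 455 ways to split 12 among 4 bags.
Subtract solutions that violate a single cap (substitute x_i' = x_i − (cap_i+1)): x_1 ≥ 7 gives C(8,3) = 56; x_2 ≥ 5 gives C(10,3) = 120; x_3 ≥ 5 gives C(10,3) = 120; x_4 ≥ 3 gives C(12,3) = 220. Together 516.
Add back pairs where two caps are both exceeded: 1 + 1 + 10 + 10 + 35 + 35 = 92.
By inclusion–exclusion the count is 455 − 516 + 92 = 31.

31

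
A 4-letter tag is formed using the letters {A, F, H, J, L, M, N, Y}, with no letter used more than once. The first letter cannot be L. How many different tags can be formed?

1470

The first letter has 8−1 = 7 choices (anything except L).
The remaining 3 letters are filled from the other 7 symbols without repetition: 7 × 6 × 5 = 210.
Total: 7 × 210 = 1470.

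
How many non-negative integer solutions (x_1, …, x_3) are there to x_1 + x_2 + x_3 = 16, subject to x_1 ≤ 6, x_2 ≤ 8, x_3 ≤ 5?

Without the upper bounds there are C(18,2) = 153 ways to split 16 among 3 variables.
Subtract solutions that violate a single cap (substitute x_i' = x_i − (cap_i+1)): x_1 ≥ 7 gives C(11,2) = 55; x_2 ≥ 9 gives C(9,2) = 36; x_3 ≥ 6 gives C(12,2) = 66. Together 157.
Add back pairs where two caps are both exceeded: 1 + 10 + 3 = 14.
By inclusion–exclusion the count is 153 − 157 + 14 = 10.

10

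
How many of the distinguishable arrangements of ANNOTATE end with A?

With the last slot taken by A, it remains to arrange the other 7 letters (NNOTATE).
Those 7 letters have N appearing twice and T appearing twice, giving (7)!/(2!·2!) = 1260.

1260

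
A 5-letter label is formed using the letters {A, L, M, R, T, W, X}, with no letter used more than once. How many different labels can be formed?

2520

This is a permutation of 5 out of 7: P(7,5) = 7!/2!.
That product is 7 × 6 × 5 × 4 × 3 = 2520.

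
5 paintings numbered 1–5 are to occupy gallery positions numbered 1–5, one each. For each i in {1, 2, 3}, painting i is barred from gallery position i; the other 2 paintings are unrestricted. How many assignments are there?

64

Let Aᵢ (for i ∈ {1, 2, 3}) be the placements that put painting i in its forbidden gallery position. Any j of these fix j positions, leaving (5−j)! ways to fill the rest, and there are C(3,j) ways to pick which j.
By inclusion–exclusion, the number of valid placements is Σ_{j=0}^{3} (−1)^j C(3,j)·(5−j)!.
Computing: 120 − 72 + 18 − 2 = 64.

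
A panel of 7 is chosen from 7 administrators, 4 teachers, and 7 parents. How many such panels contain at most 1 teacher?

Split by how many teachers are chosen (0 through 1).
Sum: C(4,0)·C(14,7) + C(4,1)·C(14,6) = 3432 + 12012 = 15444.

15444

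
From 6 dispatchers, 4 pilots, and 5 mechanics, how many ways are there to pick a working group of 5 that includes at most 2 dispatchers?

2142

Split by how many dispatchers are chosen (0 through 2).
Sum: C(6,0)·C(9,5) + C(6,1)·C(9,4) + C(6,2)·C(9,3) = 126 + 756 + 1260 = 2142.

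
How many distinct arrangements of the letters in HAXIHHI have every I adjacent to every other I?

Treat the 2 copies of I as a single block. The multiset to arrange is then {II, A, H, H, H, X}, 6 items in all.
That gives (6)!/(3!) = 120 arrangements.

120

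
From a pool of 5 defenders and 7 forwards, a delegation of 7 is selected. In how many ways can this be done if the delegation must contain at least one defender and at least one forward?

Total 7-person selections from all 12: C(12,7) = 792.
Selections missing a whole group: no defenders → C(7,7) = 1; no forwards → C(5,7) = 0.
Both groups omitted at once is impossible, so 792 − 1 = 791.

791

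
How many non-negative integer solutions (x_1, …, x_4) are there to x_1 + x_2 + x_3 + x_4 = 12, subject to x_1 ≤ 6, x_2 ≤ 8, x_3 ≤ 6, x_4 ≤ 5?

Ignoring the caps, the number of non-negative solutions to x_1+…+x_4 = 12 is C(15,3) = 455.
Subtract solutions that violate a single cap (substitute x_i' = x_i − (cap_i+1)): x_1 ≥ 7 gives C(8,3) = 56; x_2 ≥ 9 gives C(6,3) = 20; x_3 ≥ 7 gives C(8,3) = 56; x_4 ≥ 6 gives C(9,3) = 84. Together 216.
No two caps can be exceeded simultaneously, so the pair terms are all 0.
By inclusion–exclusion the count is 455 − 216 + 0 = 239.

239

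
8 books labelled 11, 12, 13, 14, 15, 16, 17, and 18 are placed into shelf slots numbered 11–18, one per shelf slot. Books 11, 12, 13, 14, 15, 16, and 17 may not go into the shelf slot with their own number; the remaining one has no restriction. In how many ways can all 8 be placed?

16687

Let Aᵢ (for 11 ≤ i ≤ 17) be the placements that put book i in its forbidden shelf slot. Any j of these fix j positions, leaving (8−j)! ways to fill the rest, and there are C(7,j) ways to pick which j.
By inclusion–exclusion, the number of valid placements is Σ_{j=0}^{7} (−1)^j C(7,j)·(8−j)!.
Computing: 40320 − 35280 + 15120 − 4200 + 840 − 126 + 14 − 1 = 16687.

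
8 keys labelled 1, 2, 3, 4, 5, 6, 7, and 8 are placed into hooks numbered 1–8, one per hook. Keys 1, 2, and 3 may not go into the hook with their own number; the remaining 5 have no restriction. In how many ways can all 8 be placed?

27240

Let Aᵢ (for i ∈ {1, 2, 3}) be the placements that put key i in its forbidden hook. Any j of these fix j positions, leaving (8−j)! ways to fill the rest, and there are C(3,j) ways to pick which j.
By inclusion–exclusion, the number of valid placements is Σ_{j=0}^{3} (−1)^j C(3,j)·(8−j)!.
Computing: 40320 − 15120 + 2160 − 120 = 27240.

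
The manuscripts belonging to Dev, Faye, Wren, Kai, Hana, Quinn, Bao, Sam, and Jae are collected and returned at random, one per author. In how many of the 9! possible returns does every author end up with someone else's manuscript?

133496

This is the derangement count D_9: permutations of 9 items with no fixed point.
By inclusion–exclusion this is Σ_{j=0}^{9} (−1)^j C(9,j)·(9−j)!.
Computing: 362880 − 362880 + 181440 − 60480 + 15120 − 3024 + 504 − 72 + 9 − 1 = 133496.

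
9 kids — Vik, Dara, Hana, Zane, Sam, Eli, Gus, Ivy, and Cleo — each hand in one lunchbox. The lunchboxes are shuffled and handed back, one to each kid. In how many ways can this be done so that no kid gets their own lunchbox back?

This is the derangement count D_9: permutations of 9 items with no fixed point.
By inclusion–exclusion this is Σ_{j=0}^{9} (−1)^j C(9,j)·(9−j)!.
Computing: 362880 − 362880 + 181440 − 60480 + 15120 − 3024 + 504 − 72 + 9 − 1 = 133496.

133496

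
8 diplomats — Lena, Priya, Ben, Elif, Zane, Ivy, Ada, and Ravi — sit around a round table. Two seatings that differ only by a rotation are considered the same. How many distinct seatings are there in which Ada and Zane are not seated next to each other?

3600

Without the restriction there are (7)! = 5040 seatings.
Those with Ada next to Zane: fuse the pair into one unit and seat 7 units around a circle — 2·(6)! = 1440.
Subtracting, 5040 − 1440 = 3600.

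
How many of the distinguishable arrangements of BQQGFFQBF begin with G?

With the first slot taken by G, it remains to arrange the other 8 letters (BQQFFQBF).
Those 8 letters have B appearing twice, F appearing 3 times, and Q appearing 3 times, giving (8)!/(3!·3!·2!) = 560.

560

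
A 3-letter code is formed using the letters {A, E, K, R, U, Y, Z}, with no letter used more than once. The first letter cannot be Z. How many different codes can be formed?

The first letter has 7−1 = 6 choices (anything except Z).
The remaining 2 letters are filled from the other 6 symbols without repetition: 6 × 5 = 30.
Total: 6 × 30 = 180.

180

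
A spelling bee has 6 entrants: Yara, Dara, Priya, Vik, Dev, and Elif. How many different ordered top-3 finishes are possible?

There are 6 choices for 1st place, 5 for 2nd, and 4 for 3rd.
That gives 6 × 5 × 4 = 120.

120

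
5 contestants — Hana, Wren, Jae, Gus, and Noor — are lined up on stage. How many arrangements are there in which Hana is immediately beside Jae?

48

Treat {Hana, Jae} as a single unit. There are 4 units to order, and the pair itself can be ordered 2 ways.
So the count is 2·(4)! = 48.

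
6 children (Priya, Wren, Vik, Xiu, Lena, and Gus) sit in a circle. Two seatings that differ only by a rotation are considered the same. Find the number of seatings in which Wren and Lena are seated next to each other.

Glue Wren and Lena into a block (2 internal orders). Seating 5 units around a circle gives (4)! arrangements.
So 2 × (4)! = 2 × 24 = 48.

48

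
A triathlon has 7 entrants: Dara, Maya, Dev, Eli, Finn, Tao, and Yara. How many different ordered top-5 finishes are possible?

There are 7 choices for 1st place, 6 for 2nd, and so on down to 3 for position 5.
That gives 7 × 6 × 5 × 4 × 3 = 2520.

2520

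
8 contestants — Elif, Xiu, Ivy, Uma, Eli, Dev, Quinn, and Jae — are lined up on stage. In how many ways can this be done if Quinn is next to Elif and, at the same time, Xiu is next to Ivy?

Treat {Quinn,Elif} as one block (2 orders) and {Xiu,Ivy} as another (2 orders).
That leaves 6 units to arrange: 2 × 2 × 6! = 4 × 720 = 2880.

2880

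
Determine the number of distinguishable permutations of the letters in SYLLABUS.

The 8 letters of SYLLABUS have repeats: L appearing twice and S appearing twice.
Dividing 8! = 40320 by 2!·2! = 4 for the repeated letters gives 10080.

10080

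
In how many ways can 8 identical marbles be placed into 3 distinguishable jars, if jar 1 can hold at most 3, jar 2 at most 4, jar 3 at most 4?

By stars and bars, unrestricted non-negative solutions to x_1+…+x_3 = 8 number C(8+2,2) = 45.
Subtract solutions that violate a single cap (substitute x_i' = x_i − (cap_i+1)): x_1 ≥ 4 gives C(6,2) = 15; x_2 ≥ 5 gives C(5,2) = 10; x_3 ≥ 5 gives C(5,2) = 10. Together 35.
No two caps can be exceeded simultaneously, so the pair terms are all 0.
By inclusion–exclusion the count is 45 − 35 + 0 = 10.

10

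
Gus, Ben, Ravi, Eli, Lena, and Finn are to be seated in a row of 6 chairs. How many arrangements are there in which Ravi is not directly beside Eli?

480

There are 6! = 720 arrangements in all. If Ravi and Eli are adjacent, merging them into one block gives 2·(5)! = 240 arrangements.
Complementary counting: 720 − 240 = 480.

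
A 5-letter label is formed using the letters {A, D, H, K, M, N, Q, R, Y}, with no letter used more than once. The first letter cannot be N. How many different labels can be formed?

13440

The first letter has 9−1 = 8 choices (anything except N).
The remaining 4 letters are filled from the other 8 symbols without repetition: 8 × 7 × 6 × 5 = 1680.
Total: 8 × 1680 = 13440.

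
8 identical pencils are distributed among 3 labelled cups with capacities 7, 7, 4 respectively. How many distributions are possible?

33

By stars and bars, unrestricted non-negative solutions to x_1+…+x_3 = 8 number C(8+2,2) = 45.
Subtract solutions that violate a single cap (substitute x_i' = x_i − (cap_i+1)): x_1 ≥ 8 gives C(2,2) = 1; x_2 ≥ 8 gives C(2,2) = 1; x_3 ≥ 5 gives C(5,2) = 10. Together 12.
No two caps can be exceeded simultaneously, so the pair terms are all 0.
By inclusion–exclusion the count is 45 − 12 + 0 = 33.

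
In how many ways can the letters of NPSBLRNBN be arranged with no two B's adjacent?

Total arrangements of NPSBLRNBN: 9!/(3!·2!) = 30240.
If the two B's are adjacent, glue them into one block, leaving 8 items to arrange: (8)!/(3!) = 6720 ways.
Hence 30240 − 6720 = 23520.

23520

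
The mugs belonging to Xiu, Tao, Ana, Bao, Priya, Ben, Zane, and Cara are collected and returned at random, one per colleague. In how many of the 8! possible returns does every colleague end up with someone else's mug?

14833

This is the derangement count D_8: permutations of 8 items with no fixed point.
By inclusion–exclusion this is Σ_{j=0}^{8} (−1)^j C(8,j)·(8−j)!.
Computing: 40320 − 40320 + 20160 − 6720 + 1680 − 336 + 56 − 8 + 1 = 14833.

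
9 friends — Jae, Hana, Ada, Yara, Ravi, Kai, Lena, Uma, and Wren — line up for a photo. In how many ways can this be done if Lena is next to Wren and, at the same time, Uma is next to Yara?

20160

Treat {Lena,Wren} as one block (2 orders) and {Uma,Yara} as another (2 orders).
That leaves 7 units to arrange: 2 × 2 × 7! = 4 × 5040 = 20160.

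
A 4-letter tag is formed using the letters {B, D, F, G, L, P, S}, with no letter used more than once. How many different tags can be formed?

This is a permutation of 4 out of 7: P(7,4) = 7!/3!.
7 × 6 × 5 × 4 = 840.

840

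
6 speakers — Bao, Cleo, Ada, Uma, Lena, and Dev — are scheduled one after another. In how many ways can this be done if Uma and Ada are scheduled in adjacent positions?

240

Treat {Uma, Ada} as a single unit. There are 5 units to order, and the pair itself can be ordered 2 ways.
That gives 2 × 5! = 2 × 120 = 240.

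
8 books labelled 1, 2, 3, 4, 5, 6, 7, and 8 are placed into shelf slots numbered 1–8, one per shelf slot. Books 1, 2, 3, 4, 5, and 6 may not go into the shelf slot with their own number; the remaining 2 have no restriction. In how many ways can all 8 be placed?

18806

Let Aᵢ (for 1 ≤ i ≤ 6) be the placements that put book i in its forbidden shelf slot. Any j of these fix j positions, leaving (8−j)! ways to fill the rest, and there are C(6,j) ways to pick which j.
By inclusion–exclusion, the number of valid placements is Σ_{j=0}^{6} (−1)^j C(6,j)·(8−j)!.
Computing: 40320 − 30240 + 10800 − 2400 + 360 − 36 + 2 = 18806.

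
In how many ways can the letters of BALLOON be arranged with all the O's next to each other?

360

Treat the 2 copies of O as a single block. The multiset to arrange is then {OO, A, B, L, L, N}, 6 items in all.
That gives (6)!/(2!) = 360 arrangements.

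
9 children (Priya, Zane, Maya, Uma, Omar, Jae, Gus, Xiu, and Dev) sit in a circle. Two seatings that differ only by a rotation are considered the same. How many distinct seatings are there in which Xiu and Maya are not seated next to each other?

30240

Without the restriction there are (8)! = 40320 seatings.
Seatings with Xiu beside Maya: treat them as a block with 2 internal orders, giving 2 × (7)! = 10080.
Subtracting, 40320 − 10080 = 30240.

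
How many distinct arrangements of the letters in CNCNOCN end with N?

60

Fix N in the last position and arrange the remaining 6 letters.
Those 6 letters have C appearing 3 times and N appearing twice, giving (6)!/(3!·2!) = 60.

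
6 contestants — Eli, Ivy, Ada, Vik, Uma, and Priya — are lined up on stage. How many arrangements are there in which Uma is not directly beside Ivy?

480

Of the 6! = 720 arrangements, those with Uma and Ivy adjacent number 2 × 5! = 240 (treat the pair as a block with 2 internal orders).
Complementary counting: 720 − 240 = 480.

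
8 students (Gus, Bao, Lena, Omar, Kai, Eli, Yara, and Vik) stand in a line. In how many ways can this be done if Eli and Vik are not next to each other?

Of the 8! = 40320 arrangements, those with Eli and Vik adjacent number 2 × 7! = 10080 (treat the pair as a block with 2 internal orders).
Complementary counting: 40320 − 10080 = 30240.

30240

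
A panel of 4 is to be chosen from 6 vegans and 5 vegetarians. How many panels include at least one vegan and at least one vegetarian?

310

With no constraint there are C(11,4) = 330 possible selections.
Selections missing a whole group: no vegans → C(5,4) = 5; no vegetarians → C(6,4) = 15.
Both groups omitted at once is impossible, so 330 − 20 = 310.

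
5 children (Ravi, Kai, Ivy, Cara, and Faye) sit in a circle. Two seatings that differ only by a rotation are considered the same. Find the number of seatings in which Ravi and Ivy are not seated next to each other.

12

All circular seatings of 5 people number (4)! = 24.
Seatings with Ravi beside Ivy: treat them as a block with 2 internal orders, giving 2 × (3)! = 12.
Subtracting, 24 − 12 = 12.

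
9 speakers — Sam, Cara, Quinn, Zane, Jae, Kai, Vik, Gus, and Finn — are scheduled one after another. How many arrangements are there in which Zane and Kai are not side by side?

Of the 9! = 362880 arrangements, those with Zane and Kai adjacent number 2 × 8! = 80640 (treat the pair as a block with 2 internal orders).
So 362880 − 80640 = 282240 arrangements keep them apart.

282240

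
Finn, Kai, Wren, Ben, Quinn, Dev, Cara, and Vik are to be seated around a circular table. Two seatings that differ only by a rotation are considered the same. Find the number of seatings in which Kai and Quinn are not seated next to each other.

All circular seatings of 8 people number (7)! = 5040.
Those with Kai next to Quinn: fuse the pair into one unit and seat 7 units around a circle — 2·(6)! = 1440.
Subtracting, 5040 − 1440 = 3600.

3600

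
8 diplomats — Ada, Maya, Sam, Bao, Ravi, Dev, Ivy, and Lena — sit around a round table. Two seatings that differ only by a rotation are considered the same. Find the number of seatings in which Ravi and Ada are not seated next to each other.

Without the restriction there are (7)! = 5040 seatings.
Those with Ravi next to Ada: fuse the pair into one unit and seat 7 units around a circle — 2·(6)! = 1440.
Subtracting, 5040 − 1440 = 3600.

3600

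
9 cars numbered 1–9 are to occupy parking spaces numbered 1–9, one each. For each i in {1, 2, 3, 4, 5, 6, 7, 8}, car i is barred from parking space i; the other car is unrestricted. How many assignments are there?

148329

Let Aᵢ (for 1 ≤ i ≤ 8) be the placements that put car i in its forbidden parking space. Any j of these fix j positions, leaving (9−j)! ways to fill the rest, and there are C(8,j) ways to pick which j.
By inclusion–exclusion, the number of valid placements is Σ_{j=0}^{8} (−1)^j C(8,j)·(9−j)!.
Computing: 362880 − 322560 + 141120 − 40320 + 8400 − 1344 + 168 − 16 + 1 = 148329.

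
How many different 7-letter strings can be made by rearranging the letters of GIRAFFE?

2520

Letter multiplicities in GIRAFFE: A×1, E×1, F×2, G×1, I×1, R×1.
So there are 7! / (2!) = 2520 distinguishable arrangements.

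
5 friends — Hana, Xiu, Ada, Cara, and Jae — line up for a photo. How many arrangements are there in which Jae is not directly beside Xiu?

72

Of the 5! = 120 arrangements, those with Jae and Xiu adjacent number 2 × 4! = 48 (treat the pair as a block with 2 internal orders).
Complementary counting: 120 − 48 = 72.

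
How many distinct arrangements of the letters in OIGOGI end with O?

30

Fix O in the last position and arrange the remaining 5 letters.
Those 5 letters have G appearing twice and I appearing twice, giving (5)!/(2!·2!) = 30.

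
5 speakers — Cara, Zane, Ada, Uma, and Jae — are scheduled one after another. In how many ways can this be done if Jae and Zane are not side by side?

There are 5! = 120 arrangements in all. If Jae and Zane are adjacent, merging them into one block gives 2·(4)! = 48 arrangements.
So 120 − 48 = 72 arrangements keep them apart.

72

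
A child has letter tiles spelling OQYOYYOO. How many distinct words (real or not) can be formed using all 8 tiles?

The 8 letters of OQYOYYOO have repeats: O appearing 4 times and Y appearing 3 times.
The number of distinct arrangements is 8!/(4!·3!) = 40320/144 = 280.

280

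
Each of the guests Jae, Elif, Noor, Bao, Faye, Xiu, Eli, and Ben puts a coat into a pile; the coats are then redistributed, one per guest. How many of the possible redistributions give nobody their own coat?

14833

This is the derangement count D_8: permutations of 8 items with no fixed point.
By inclusion–exclusion this is Σ_{j=0}^{8} (−1)^j C(8,j)·(8−j)!.
Computing: 40320 − 40320 + 20160 − 6720 + 1680 − 336 + 56 − 8 + 1 = 14833.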